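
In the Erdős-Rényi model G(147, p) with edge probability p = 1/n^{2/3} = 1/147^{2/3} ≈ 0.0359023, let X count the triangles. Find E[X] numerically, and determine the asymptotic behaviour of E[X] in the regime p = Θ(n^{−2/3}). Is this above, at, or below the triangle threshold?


Number of potential triangles: C(147, 3) = 518665.
Each occurs with probability p³ ≈ (0.0359023)³ ≈ 4.62770142e-05.
By linearity: E[X] = C(147, 3)·p³ ≈ 518665 · 4.62770142e-05 ≈ 24.002268.
Since α = 2/3 < 1, p = c/n^{2/3} ≫ 1/n is above the triangle threshold p ~ 1/n. Asymptotically E[X] ~ (c³/6)·n^{3(1−α)} = (1³/6)·n^{1} → ∞; triangles are abundant w.h.p.

E[X] ≈ 24.002268; in regime p = Θ(1/n^{2/3}) E[X] diverges (above the triangle threshold p ~ 1/n).


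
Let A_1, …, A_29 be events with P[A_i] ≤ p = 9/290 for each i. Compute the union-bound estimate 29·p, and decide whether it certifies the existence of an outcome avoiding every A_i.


Union bound: P[∪_{i=1}^{29} A_i] ≤ Σ_i P[A_i] ≤ 29·p = 29·(9/290) = 9/10.
Numerically: 9/10 ≈ 0.90000.
Is 9/10 < 1? YES.
Since P[∪ A_i] ≤ 9/10 < 1, the complement has P[∩ A_i^c] ≥ 1 − 9/10 = 1/10 > 0, so some outcome avoids every A_i.

29·p = 9/10 ≈ 0.90000; existence CERTIFIED by the union bound.


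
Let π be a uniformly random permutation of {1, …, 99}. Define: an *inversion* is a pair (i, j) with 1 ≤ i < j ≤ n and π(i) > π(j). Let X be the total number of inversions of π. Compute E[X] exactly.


Write X = Σ X_I over the C(99, 2) = 4851 pairs i < j, with X_I the indicator of one inversion.
There are 4851 indicators.
For each fixed pair i < j, the values π(i) and π(j) are two distinct elements of {1, …, 99} in uniformly random order; by symmetry P[π(i) > π(j)] = 1/2.
By linearity: E[X] = 4851 · (1/2) = C(99, 2) · (1/2) = 4851/2 = 4851/2 ≈ 2425.500.

E[X] = 4851/2 = 2425.500.


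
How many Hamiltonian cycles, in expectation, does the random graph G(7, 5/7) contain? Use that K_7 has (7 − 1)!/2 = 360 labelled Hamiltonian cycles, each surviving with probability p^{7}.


K_7 has (7 − 1)!/2 = 360 labelled Hamiltonian cycles.
For each such Hamiltonian cycle H, let X_H = 1 if all 7 edges of H are present in G. Then P[X_H = 1] = p^{7} = (5/7)^{7} = 78125/823543.
By linearity: E[X] = Σ_H E[X_H] = 360 · p^{7} = 360 · 78125/823543 = 28125000/823543.
Numerically: E[X] ≈ 34.15.

E[X] = 360 · (5/7)^{7} = 28125000/823543 ≈ 34.15.


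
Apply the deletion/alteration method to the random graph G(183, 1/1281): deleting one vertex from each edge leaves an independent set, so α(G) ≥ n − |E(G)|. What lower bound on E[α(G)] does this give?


E[|E(G)|] = C(183, 2)·p = 16653 · (1/1281) = 13.
E[α(G)] ≥ n − E[|E(G)|] = 183 − 13 = 170.
Numerically: ≈ 170.00000.
(This is only a lower bound; the true E[α(G)] may be larger.)

E[α(G)] ≥ 170 ≈ 170.00000.


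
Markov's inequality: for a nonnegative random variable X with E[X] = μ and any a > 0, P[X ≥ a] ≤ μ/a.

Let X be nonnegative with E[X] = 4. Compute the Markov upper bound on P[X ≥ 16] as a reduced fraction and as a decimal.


μ = E[X] = 4, a = 16.
Markov: P[X ≥ 16] ≤ μ/a = (4)/16 = 1/4.
Numerically: ≈ 0.250000.
(Since a = 16 > μ = 4.000000, the bound 1/4 is < 1 and informative.)

P[X ≥ 16] ≤ 1/4 ≈ 0.250000.


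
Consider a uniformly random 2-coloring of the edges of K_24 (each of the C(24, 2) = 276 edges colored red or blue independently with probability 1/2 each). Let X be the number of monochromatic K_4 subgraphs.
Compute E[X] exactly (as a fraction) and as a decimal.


Let X = Σ_S X_S over the C(24, 4) = 10626 subsets S of size 4, where X_S = 1 if the K_4 on S is monochromatic.
For a fixed S, the K_4 on S has C(4, 2) = 6 edges. P[all 6 edges red] = (1/2)^6, and likewise for blue, so P[monochromatic] = 2·(1/2)^6 = 2^{1 − 6} = 1/32.
Summing: E[X] = C(24, 4) · 2^{1 − 6} = 10626 · 1/32 = 5313/16.
Numerically: E[X] ≈ 332.062.

E[X] = C(24,4)·2^(1−C(4,2)) = 5313/16 ≈ 332.062.


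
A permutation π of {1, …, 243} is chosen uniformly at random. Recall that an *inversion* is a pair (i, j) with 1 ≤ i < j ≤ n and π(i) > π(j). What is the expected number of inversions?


Write X = Σ X_I over the C(243, 2) = 29403 pairs i < j, with X_I the indicator of one inversion.
There are 29403 indicators.
For each fixed pair i < j, the values π(i) and π(j) are two distinct elements of {1, …, 243} in uniformly random order; by symmetry P[π(i) > π(j)] = 1/2.
By linearity: E[X] = 29403 · (1/2) = C(243, 2) · (1/2) = 29403/2 = 29403/2 ≈ 14701.5000.

E[X] = 29403/2 = 14701.5000.


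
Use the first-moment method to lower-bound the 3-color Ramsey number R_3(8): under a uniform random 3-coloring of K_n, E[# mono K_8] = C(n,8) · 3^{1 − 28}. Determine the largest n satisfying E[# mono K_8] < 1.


We need C(n, 8) · 3^{1 − 28} < 1, i.e. C(n, 8) < 3^{28 − 1} = 7625597484987.
Check values of n near the boundary:
  n = 150: C(150, 8) = 5257211409450; 5257211409450 < 7625597484987? YES
  n = 151: C(151, 8) = 5551321138650; 5551321138650 < 7625597484987? YES
  n = 152: C(152, 8) = 5859727868575; 5859727868575 < 7625597484987? YES
  n = 153: C(153, 8) = 6183023199255; 6183023199255 < 7625597484987? YES
  n = 154: C(154, 8) = 6521818990995; 6521818990995 < 7625597484987? YES
  n = 155: C(155, 8) = 6876747915675; 6876747915675 < 7625597484987? YES
  n = 156: C(156, 8) = 7248464019225; 7248464019225 < 7625597484987? YES
  n = 157: C(157, 8) = 7637643295425; 7637643295425 < 7625597484987? NO
The largest n with C(n, 8) < 7625597484987 is n = 156 (where E[X] = 805384891025/847288609443 ≈ 0.950544). Hence R_3(8) > 156, i.e. R_3(8) ≥ 157.

Largest n = 156; hence R_3(8) > 156.


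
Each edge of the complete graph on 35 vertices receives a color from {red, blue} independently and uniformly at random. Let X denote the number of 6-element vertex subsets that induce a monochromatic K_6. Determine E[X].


Let X = Σ_S X_S over the C(35, 6) = 1623160 subsets S of size 6, where X_S = 1 if the K_6 on S is monochromatic.
For a fixed S, the K_6 on S has C(6, 2) = 15 edges. P[all 15 edges red] = (1/2)^15, and likewise for blue, so P[monochromatic] = 2·(1/2)^15 = 2^{1 − 15} = 1/16384.
By linearity of expectation: E[X] = C(35, 6) · 2^{1 − 15} = 1623160 · 1/16384 = 202895/2048.
Numerically: E[X] ≈ 99.06982.

E[X] = C(35,6)·2^(1−C(6,2)) = 202895/2048 ≈ 99.06982.


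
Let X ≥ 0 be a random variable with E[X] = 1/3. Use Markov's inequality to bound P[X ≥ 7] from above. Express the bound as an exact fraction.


μ = E[X] = 1/3, a = 7.
Markov: P[X ≥ 7] ≤ μ/a = (1/3)/7 = 1/21.
Numerically: ≈ 0.048.
(Since a = 7 > μ = 0.333, the bound 1/21 is < 1 and informative.)

P[X ≥ 7] ≤ 1/21 ≈ 0.048.


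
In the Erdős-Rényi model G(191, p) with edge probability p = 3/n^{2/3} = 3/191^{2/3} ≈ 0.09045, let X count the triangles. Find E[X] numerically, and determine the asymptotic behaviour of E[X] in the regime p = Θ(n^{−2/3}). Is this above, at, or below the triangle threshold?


Number of potential triangles: C(191, 3) = 1143135.
Each occurs with probability p³ ≈ (0.09045)³ ≈ 7.401113e-04.
By linearity: E[X] = C(191, 3)·p³ ≈ 1143135 · 7.401113e-04 ≈ 846.0471.
Since α = 2/3 < 1, p = c/n^{2/3} ≫ 1/n is above the triangle threshold p ~ 1/n. Asymptotically E[X] ~ (c³/6)·n^{3(1−α)} = (3³/6)·n^{1} → ∞; triangles are abundant w.h.p.

E[X] ≈ 846.0471; in regime p = Θ(1/n^{2/3}) E[X] diverges (above the triangle threshold p ~ 1/n).


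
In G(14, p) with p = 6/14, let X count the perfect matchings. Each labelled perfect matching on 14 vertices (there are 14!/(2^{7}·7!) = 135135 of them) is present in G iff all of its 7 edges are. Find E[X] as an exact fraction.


K_14 has 14!/(2^{7}·7!) = 135135 labelled perfect matchings.
For each such perfect matching H, let X_H = 1 if all 7 edges of H are present in G. Then P[X_H = 1] = p^{7} = (3/7)^{7} = 2187/823543.
By linearity: E[X] = Σ_H E[X_H] = 135135 · p^{7} = 135135 · 2187/823543 = 42220035/117649.
Numerically: E[X] ≈ 358.864.

E[X] = 135135 · (3/7)^{7} = 42220035/117649 ≈ 358.864.


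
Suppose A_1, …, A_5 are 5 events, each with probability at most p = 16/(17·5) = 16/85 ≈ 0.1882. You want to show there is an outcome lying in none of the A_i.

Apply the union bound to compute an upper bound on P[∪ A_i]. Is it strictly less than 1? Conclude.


Union bound: P[∪_{i=1}^{5} A_i] ≤ Σ_i P[A_i] ≤ 5·p = 5·(16/85) = 16/17.
Numerically: 16/17 ≈ 0.9412.
Is 16/17 < 1? YES.
Since P[∪ A_i] ≤ 16/17 < 1, the complement has P[∩ A_i^c] ≥ 1 − 16/17 = 1/17 > 0, so some outcome avoids every A_i.

5·p = 16/17 ≈ 0.9412; existence CERTIFIED by the union bound.


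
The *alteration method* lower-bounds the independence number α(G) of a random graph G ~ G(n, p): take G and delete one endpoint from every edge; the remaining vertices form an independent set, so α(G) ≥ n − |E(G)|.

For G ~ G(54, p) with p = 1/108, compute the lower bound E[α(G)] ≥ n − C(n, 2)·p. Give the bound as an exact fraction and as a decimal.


E[|E(G)|] = C(54, 2)·p = 1431 · (1/108) = 53/4.
E[α(G)] ≥ n − E[|E(G)|] = 54 − 53/4 = 163/4.
Numerically: ≈ 40.75000.
(This is only a lower bound; the true E[α(G)] may be larger.)

E[α(G)] ≥ 163/4 ≈ 40.75000.


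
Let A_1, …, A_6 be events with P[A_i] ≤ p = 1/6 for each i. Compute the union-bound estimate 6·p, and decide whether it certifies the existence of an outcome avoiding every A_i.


Union bound: P[∪_{i=1}^{6} A_i] ≤ Σ_i P[A_i] ≤ 6·p = 6·(1/6) = 1.
Numerically: 1 ≈ 1.000000.
Is 1 < 1? NO.
Since the bound 1 is ≥ 1, the union bound is uninformative here; it does NOT by itself certify existence.

6·p = 1 ≈ 1.000000; existence NOT certified by the union bound.


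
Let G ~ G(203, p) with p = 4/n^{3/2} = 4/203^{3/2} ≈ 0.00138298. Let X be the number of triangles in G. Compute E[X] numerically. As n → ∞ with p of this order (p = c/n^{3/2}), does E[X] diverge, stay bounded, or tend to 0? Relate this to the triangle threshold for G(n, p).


Number of potential triangles: C(203, 3) = 1373701.
Each occurs with probability p³ ≈ (0.00138298)³ ≈ 2.64513476e-09.
By linearity: E[X] = C(203, 3)·p³ ≈ 1373701 · 2.64513476e-09 ≈ 0.003634.
Since α = 3/2 > 1, p = c/n^{3/2} = o(1/n) is below the triangle threshold p ~ 1/n. Asymptotically E[X] ~ (c³/6)·n^{3(1−α)} = (4³/6)·n^{-1.5} → 0, so by Markov's inequality G has no triangles w.h.p.

E[X] ≈ 0.003634; in regime p = Θ(1/n^{3/2}) E[X] tends to 0 (below the triangle threshold p ~ 1/n).


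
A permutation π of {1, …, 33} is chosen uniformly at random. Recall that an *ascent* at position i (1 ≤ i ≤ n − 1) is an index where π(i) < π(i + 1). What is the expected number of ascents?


Write X = Σ X_I over i = 1, …, 32, with X_I the indicator of one ascent.
There are 32 indicators.
For each fixed i, the pair (π(i), π(i+1)) is a uniformly random ordered pair of distinct values from {1, …, 33}; by symmetry P[π(i) < π(i+1)] = 1/2.
By linearity: E[X] = 32 · (1/2) = (33 − 1) · (1/2) = 16 ≈ 16.00000.

E[X] = 16 = 16.00000.


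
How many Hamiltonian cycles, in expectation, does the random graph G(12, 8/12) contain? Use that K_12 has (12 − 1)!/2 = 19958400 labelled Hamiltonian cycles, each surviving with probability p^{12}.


K_12 has (12 − 1)!/2 = 19958400 labelled Hamiltonian cycles.
For each such Hamiltonian cycle H, let X_H = 1 if all 12 edges of H are present in G. Then P[X_H = 1] = p^{12} = (2/3)^{12} = 4096/531441.
Summing the indicators: E[X] = Σ_H E[X_H] = 19958400 · p^{12} = 19958400 · 4096/531441 = 1009254400/6561.
Numerically: E[X] ≈ 1.5383e+05.

E[X] = 19958400 · (2/3)^{12} = 1009254400/6561 ≈ 1.5383e+05.


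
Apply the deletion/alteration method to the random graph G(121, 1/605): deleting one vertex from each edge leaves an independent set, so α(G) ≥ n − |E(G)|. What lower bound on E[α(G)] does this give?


E[|E(G)|] = C(121, 2)·p = 7260 · (1/605) = 12.
E[α(G)] ≥ n − E[|E(G)|] = 121 − 12 = 109.
Numerically: ≈ 109.0000.
(This is only a lower bound; the true E[α(G)] may be larger.)

E[α(G)] ≥ 109 ≈ 109.0000.


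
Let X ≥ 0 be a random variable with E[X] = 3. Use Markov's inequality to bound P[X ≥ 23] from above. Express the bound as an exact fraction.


μ = E[X] = 3, a = 23.
Markov: P[X ≥ 23] ≤ μ/a = (3)/23 = 3/23.
Numerically: ≈ 0.130435.
(Since a = 23 > μ = 3.000000, the bound 3/23 is < 1 and informative.)

P[X ≥ 23] ≤ 3/23 ≈ 0.130435.


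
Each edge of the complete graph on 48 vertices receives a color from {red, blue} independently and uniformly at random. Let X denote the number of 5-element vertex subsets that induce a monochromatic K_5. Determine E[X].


Let X = Σ_S X_S over the C(48, 5) = 1712304 subsets S of size 5, where X_S = 1 if the K_5 on S is monochromatic.
For a fixed S, the K_5 on S has C(5, 2) = 10 edges. P[all 10 edges red] = (1/2)^10, and likewise for blue, so P[monochromatic] = 2·(1/2)^10 = 2^{1 − 10} = 1/512.
By linearity of expectation: E[X] = C(48, 5) · 2^{1 − 10} = 1712304 · 1/512 = 107019/32.
Numerically: E[X] ≈ 3344.3438.

E[X] = C(48,5)·2^(1−C(5,2)) = 107019/32 ≈ 3344.3438.


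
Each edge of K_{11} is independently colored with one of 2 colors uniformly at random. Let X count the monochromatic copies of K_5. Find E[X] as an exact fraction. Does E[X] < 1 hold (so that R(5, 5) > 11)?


E[X] = C(11, 5) · 2^{1 − 10} = 462 · 2^{−9} = 462/512.
As a reduced fraction: E[X] = 231/256 ≈ 0.902.
Is E[X] < 1? YES.
Since E[X] < 1, there exists a 2-coloring of K_{11} with no monochromatic K_5; hence R(5, 5) > 11.

E[X] = 231/256 ≈ 0.902; E[X] < 1, so R(5, 5) > 11.


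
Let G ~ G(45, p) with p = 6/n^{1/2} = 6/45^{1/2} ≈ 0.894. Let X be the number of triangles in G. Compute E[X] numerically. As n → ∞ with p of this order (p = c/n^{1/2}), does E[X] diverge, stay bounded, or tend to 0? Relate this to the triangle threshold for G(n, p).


Number of potential triangles: C(45, 3) = 14190.
Each occurs with probability p³ ≈ (0.894)³ ≈ 7.15542e-01.
By linearity: E[X] = C(45, 3)·p³ ≈ 14190 · 7.15542e-01 ≈ 10153.537.
Since α = 1/2 < 1, p = c/n^{1/2} ≫ 1/n is above the triangle threshold p ~ 1/n. Asymptotically E[X] ~ (c³/6)·n^{3(1−α)} = (6³/6)·n^{1.5} → ∞; triangles are abundant w.h.p.

E[X] ≈ 10153.537; in regime p = Θ(1/n^{1/2}) E[X] diverges (above the triangle threshold p ~ 1/n).


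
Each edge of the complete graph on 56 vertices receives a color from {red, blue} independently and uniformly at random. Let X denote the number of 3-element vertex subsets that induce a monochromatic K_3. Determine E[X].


Let X = Σ_S X_S over the C(56, 3) = 27720 subsets S of size 3, where X_S = 1 if the K_3 on S is monochromatic.
For a fixed S, the K_3 on S has C(3, 2) = 3 edges. P[all 3 edges red] = (1/2)^3, and likewise for blue, so P[monochromatic] = 2·(1/2)^3 = 2^{1 − 3} = 1/4.
By linearity of expectation: E[X] = C(56, 3) · 2^{1 − 3} = 27720 · 1/4 = 6930.
Numerically: E[X] ≈ 6930.000000.

E[X] = C(56,3)·2^(1−C(3,2)) = 6930 ≈ 6930.000000.


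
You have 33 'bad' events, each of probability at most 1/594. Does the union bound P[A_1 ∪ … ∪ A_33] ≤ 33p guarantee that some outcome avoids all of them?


Union bound: P[∪_{i=1}^{33} A_i] ≤ Σ_i P[A_i] ≤ 33·p = 33·(1/594) = 1/18.
Numerically: 1/18 ≈ 0.056.
Is 1/18 < 1? YES.
Since P[∪ A_i] ≤ 1/18 < 1, the complement has P[∩ A_i^c] ≥ 1 − 1/18 = 17/18 > 0, so some outcome avoids every A_i.

33·p = 1/18 ≈ 0.056; existence CERTIFIED by the union bound.


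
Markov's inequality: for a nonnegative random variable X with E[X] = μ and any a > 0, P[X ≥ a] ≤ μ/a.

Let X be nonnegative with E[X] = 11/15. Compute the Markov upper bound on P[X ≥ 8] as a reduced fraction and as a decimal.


μ = E[X] = 11/15, a = 8.
Markov: P[X ≥ 8] ≤ μ/a = (11/15)/8 = 11/120.
Numerically: ≈ 0.092.
(Since a = 8 > μ = 0.733, the bound 11/120 is < 1 and informative.)

P[X ≥ 8] ≤ 11/120 ≈ 0.092.


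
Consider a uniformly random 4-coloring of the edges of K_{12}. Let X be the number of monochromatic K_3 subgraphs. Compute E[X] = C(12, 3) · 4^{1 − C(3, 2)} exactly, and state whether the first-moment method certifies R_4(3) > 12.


E[X] = C(12, 3) · 4^{1 − 3} = 220 · 4^{−2} = 220/16.
As a reduced fraction: E[X] = 55/4 ≈ 13.75000.
Is E[X] < 1? NO.
Since E[X] ≥ 1, the first-moment bound is inconclusive at n = 12; it does NOT by itself certify R_4(3) > 12.

E[X] = 55/4 ≈ 13.75000; E[X] ≥ 1; first-moment method inconclusive here.


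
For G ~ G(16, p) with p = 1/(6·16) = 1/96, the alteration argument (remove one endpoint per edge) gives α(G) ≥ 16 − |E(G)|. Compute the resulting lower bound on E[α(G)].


E[|E(G)|] = C(16, 2)·p = 120 · (1/96) = 5/4.
E[α(G)] ≥ n − E[|E(G)|] = 16 − 5/4 = 59/4.
Numerically: ≈ 14.7500.
(This is only a lower bound; the true E[α(G)] may be larger.)

E[α(G)] ≥ 59/4 ≈ 14.7500.


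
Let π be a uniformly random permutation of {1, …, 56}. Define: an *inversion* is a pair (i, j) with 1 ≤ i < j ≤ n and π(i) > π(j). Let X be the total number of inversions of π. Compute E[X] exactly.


Write X = Σ X_I over the C(56, 2) = 1540 pairs i < j, with X_I the indicator of one inversion.
There are 1540 indicators.
For each fixed pair i < j, the values π(i) and π(j) are two distinct elements of {1, …, 56} in uniformly random order; by symmetry P[π(i) > π(j)] = 1/2.
By linearity: E[X] = 1540 · (1/2) = C(56, 2) · (1/2) = 1540/2 = 770 ≈ 770.0000.

E[X] = 770 = 770.0000.


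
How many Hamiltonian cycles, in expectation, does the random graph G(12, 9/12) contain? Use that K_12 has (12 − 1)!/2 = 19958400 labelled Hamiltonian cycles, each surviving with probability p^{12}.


K_12 has (12 − 1)!/2 = 19958400 labelled Hamiltonian cycles.
For each such Hamiltonian cycle H, let X_H = 1 if all 12 edges of H are present in G. Then P[X_H = 1] = p^{12} = (3/4)^{12} = 531441/16777216.
By linearity: E[X] = Σ_H E[X_H] = 19958400 · p^{12} = 19958400 · 531441/16777216 = 82864937925/131072.
Numerically: E[X] ≈ 6.32e+05.

E[X] = 19958400 · (3/4)^{12} = 82864937925/131072 ≈ 6.32e+05.


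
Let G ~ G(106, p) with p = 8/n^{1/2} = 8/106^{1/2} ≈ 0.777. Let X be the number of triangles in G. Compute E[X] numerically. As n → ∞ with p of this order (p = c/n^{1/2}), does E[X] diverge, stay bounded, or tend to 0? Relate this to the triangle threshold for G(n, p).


Number of potential triangles: C(106, 3) = 192920.
Each occurs with probability p³ ≈ (0.777)³ ≈ 4.691494e-01.
By linearity: E[X] = C(106, 3)·p³ ≈ 192920 · 4.691494e-01 ≈ 90508.3018.
Since α = 1/2 < 1, p = c/n^{1/2} ≫ 1/n is above the triangle threshold p ~ 1/n. Asymptotically E[X] ~ (c³/6)·n^{3(1−α)} = (8³/6)·n^{1.5} → ∞; triangles are abundant w.h.p.

E[X] ≈ 90508.3018; in regime p = Θ(1/n^{1/2}) E[X] diverges (above the triangle threshold p ~ 1/n).


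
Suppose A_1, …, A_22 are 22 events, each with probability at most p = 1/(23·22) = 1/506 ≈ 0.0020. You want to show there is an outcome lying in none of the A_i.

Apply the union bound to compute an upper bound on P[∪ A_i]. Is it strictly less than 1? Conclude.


Union bound: P[∪_{i=1}^{22} A_i] ≤ Σ_i P[A_i] ≤ 22·p = 22·(1/506) = 1/23.
Numerically: 1/23 ≈ 0.0435.
Is 1/23 < 1? YES.
Since P[∪ A_i] ≤ 1/23 < 1, the complement has P[∩ A_i^c] ≥ 1 − 1/23 = 22/23 > 0, so some outcome avoids every A_i.

22·p = 1/23 ≈ 0.0435; existence CERTIFIED by the union bound.


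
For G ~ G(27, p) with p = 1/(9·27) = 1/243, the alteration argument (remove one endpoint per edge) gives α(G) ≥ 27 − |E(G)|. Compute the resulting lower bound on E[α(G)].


E[|E(G)|] = C(27, 2)·p = 351 · (1/243) = 13/9.
E[α(G)] ≥ n − E[|E(G)|] = 27 − 13/9 = 230/9.
Numerically: ≈ 25.55556.
(This is only a lower bound; the true E[α(G)] may be larger.)

E[α(G)] ≥ 230/9 ≈ 25.55556.


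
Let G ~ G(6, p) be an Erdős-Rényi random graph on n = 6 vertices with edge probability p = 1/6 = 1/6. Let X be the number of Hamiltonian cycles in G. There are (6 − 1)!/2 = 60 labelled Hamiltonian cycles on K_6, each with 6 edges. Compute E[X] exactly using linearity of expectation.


K_6 has (6 − 1)!/2 = 60 labelled Hamiltonian cycles.
For each such Hamiltonian cycle H, let X_H = 1 if all 6 edges of H are present in G. Then P[X_H = 1] = p^{6} = (1/6)^{6} = 1/46656.
By linearity of expectation: E[X] = Σ_H E[X_H] = 60 · p^{6} = 60 · 1/46656 = 5/3888.
Numerically: E[X] ≈ 0.001286.

E[X] = 60 · (1/6)^{6} = 5/3888 ≈ 0.001286.


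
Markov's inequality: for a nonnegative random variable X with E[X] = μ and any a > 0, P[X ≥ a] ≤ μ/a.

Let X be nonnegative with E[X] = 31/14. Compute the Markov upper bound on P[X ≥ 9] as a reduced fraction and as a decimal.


μ = E[X] = 31/14, a = 9.
Markov: P[X ≥ 9] ≤ μ/a = (31/14)/9 = 31/126.
Numerically: ≈ 0.2460.
(Since a = 9 > μ = 2.2143, the bound 31/126 is < 1 and informative.)

P[X ≥ 9] ≤ 31/126 ≈ 0.2460.


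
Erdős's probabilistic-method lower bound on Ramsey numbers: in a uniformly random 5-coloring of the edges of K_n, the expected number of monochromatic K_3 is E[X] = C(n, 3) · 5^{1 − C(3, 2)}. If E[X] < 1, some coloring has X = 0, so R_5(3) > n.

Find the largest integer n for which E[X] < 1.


We need C(n, 3) · 5^{1 − 3} < 1, i.e. C(n, 3) < 5^{3 − 1} = 25.
Check values of n near the boundary:
  n = 3: C(3, 3) = 1; 1 < 25? YES
  n = 4: C(4, 3) = 4; 4 < 25? YES
  n = 5: C(5, 3) = 10; 10 < 25? YES
  n = 6: C(6, 3) = 20; 20 < 25? YES
  n = 7: C(7, 3) = 35; 35 < 25? NO
  n = 8: C(8, 3) = 56; 56 < 25? NO
The largest n with C(n, 3) < 25 is n = 6 (where E[X] = 4/5 ≈ 0.80000). Hence R_5(3) > 6, i.e. R_5(3) ≥ 7.

Largest n = 6; hence R_5(3) > 6.


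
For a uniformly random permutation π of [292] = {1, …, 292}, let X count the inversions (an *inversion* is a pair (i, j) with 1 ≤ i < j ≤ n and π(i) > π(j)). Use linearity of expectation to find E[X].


Write X = Σ X_I over the C(292, 2) = 42486 pairs i < j, with X_I the indicator of one inversion.
There are 42486 indicators.
For each fixed pair i < j, the values π(i) and π(j) are two distinct elements of {1, …, 292} in uniformly random order; by symmetry P[π(i) > π(j)] = 1/2.
By linearity: E[X] = 42486 · (1/2) = C(292, 2) · (1/2) = 42486/2 = 21243 ≈ 21243.000000.

E[X] = 21243 = 21243.000000.


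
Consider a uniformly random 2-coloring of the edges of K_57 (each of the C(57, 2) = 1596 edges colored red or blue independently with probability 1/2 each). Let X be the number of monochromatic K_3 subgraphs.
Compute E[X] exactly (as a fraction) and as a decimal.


Let X = Σ_S X_S over the C(57, 3) = 29260 subsets S of size 3, where X_S = 1 if the K_3 on S is monochromatic.
For a fixed S, the K_3 on S has C(3, 2) = 3 edges. P[all 3 edges red] = (1/2)^3, and likewise for blue, so P[monochromatic] = 2·(1/2)^3 = 2^{1 − 3} = 1/4.
Summing: E[X] = C(57, 3) · 2^{1 − 3} = 29260 · 1/4 = 7315.
Numerically: E[X] ≈ 7315.00000.

E[X] = C(57,3)·2^(1−C(3,2)) = 7315 ≈ 7315.00000.


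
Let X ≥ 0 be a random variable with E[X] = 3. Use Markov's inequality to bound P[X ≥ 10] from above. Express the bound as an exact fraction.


μ = E[X] = 3, a = 10.
Markov: P[X ≥ 10] ≤ μ/a = (3)/10 = 3/10.
Numerically: ≈ 0.3000.
(Since a = 10 > μ = 3.0000, the bound 3/10 is < 1 and informative.)

P[X ≥ 10] ≤ 3/10 ≈ 0.3000.


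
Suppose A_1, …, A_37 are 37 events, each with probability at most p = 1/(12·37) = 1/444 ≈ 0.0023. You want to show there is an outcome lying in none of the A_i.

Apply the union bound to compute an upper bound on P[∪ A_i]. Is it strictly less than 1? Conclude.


Union bound: P[∪_{i=1}^{37} A_i] ≤ Σ_i P[A_i] ≤ 37·p = 37·(1/444) = 1/12.
Numerically: 1/12 ≈ 0.0833.
Is 1/12 < 1? YES.
Since P[∪ A_i] ≤ 1/12 < 1, the complement has P[∩ A_i^c] ≥ 1 − 1/12 = 11/12 > 0, so some outcome avoids every A_i.

37·p = 1/12 ≈ 0.0833; existence CERTIFIED by the union bound.


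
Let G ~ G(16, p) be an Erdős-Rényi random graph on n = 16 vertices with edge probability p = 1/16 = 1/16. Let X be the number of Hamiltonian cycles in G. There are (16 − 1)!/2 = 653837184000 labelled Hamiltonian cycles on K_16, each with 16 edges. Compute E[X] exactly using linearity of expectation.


K_16 has (16 − 1)!/2 = 653837184000 labelled Hamiltonian cycles.
For each such Hamiltonian cycle H, let X_H = 1 if all 16 edges of H are present in G. Then P[X_H = 1] = p^{16} = (1/16)^{16} = 1/18446744073709551616.
By linearity of expectation: E[X] = Σ_H E[X_H] = 653837184000 · p^{16} = 653837184000 · 1/18446744073709551616 = 638512875/18014398509481984.
Numerically: E[X] ≈ 3.54e-08.

E[X] = 653837184000 · (1/16)^{16} = 638512875/18014398509481984 ≈ 3.54e-08.


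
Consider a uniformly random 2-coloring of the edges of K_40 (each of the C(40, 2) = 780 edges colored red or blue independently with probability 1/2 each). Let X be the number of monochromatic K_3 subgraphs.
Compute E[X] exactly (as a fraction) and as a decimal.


Let X = Σ_S X_S over the C(40, 3) = 9880 subsets S of size 3, where X_S = 1 if the K_3 on S is monochromatic.
For a fixed S, the K_3 on S has C(3, 2) = 3 edges. P[all 3 edges red] = (1/2)^3, and likewise for blue, so P[monochromatic] = 2·(1/2)^3 = 2^{1 − 3} = 1/4.
By linearity: E[X] = C(40, 3) · 2^{1 − 3} = 9880 · 1/4 = 2470.
Numerically: E[X] ≈ 2470.00000.

E[X] = C(40,3)·2^(1−C(3,2)) = 2470 ≈ 2470.00000.


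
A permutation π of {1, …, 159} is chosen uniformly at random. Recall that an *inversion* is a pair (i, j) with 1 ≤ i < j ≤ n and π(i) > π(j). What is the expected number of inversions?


Write X = Σ X_I over the C(159, 2) = 12561 pairs i < j, with X_I the indicator of one inversion.
There are 12561 indicators.
For each fixed pair i < j, the values π(i) and π(j) are two distinct elements of {1, …, 159} in uniformly random order; by symmetry P[π(i) > π(j)] = 1/2.
By linearity: E[X] = 12561 · (1/2) = C(159, 2) · (1/2) = 12561/2 = 12561/2 ≈ 6280.500000.

E[X] = 12561/2 = 6280.500000.


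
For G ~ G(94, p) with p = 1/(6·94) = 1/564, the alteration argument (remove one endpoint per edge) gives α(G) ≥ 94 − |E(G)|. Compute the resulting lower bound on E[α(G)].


E[|E(G)|] = C(94, 2)·p = 4371 · (1/564) = 31/4.
E[α(G)] ≥ n − E[|E(G)|] = 94 − 31/4 = 345/4.
Numerically: ≈ 86.2500.
(This is only a lower bound; the true E[α(G)] may be larger.)

E[α(G)] ≥ 345/4 ≈ 86.2500.


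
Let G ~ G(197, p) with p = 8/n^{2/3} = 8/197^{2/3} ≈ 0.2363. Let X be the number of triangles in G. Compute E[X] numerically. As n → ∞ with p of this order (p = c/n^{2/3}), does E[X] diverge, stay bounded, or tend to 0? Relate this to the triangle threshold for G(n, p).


Number of potential triangles: C(197, 3) = 1254890.
Each occurs with probability p³ ≈ (0.2363)³ ≈ 1.319282e-02.
By linearity: E[X] = C(197, 3)·p³ ≈ 1254890 · 1.319282e-02 ≈ 16555.5330.
Since α = 2/3 < 1, p = c/n^{2/3} ≫ 1/n is above the triangle threshold p ~ 1/n. Asymptotically E[X] ~ (c³/6)·n^{3(1−α)} = (8³/6)·n^{1} → ∞; triangles are abundant w.h.p.

E[X] ≈ 16555.5330; in regime p = Θ(1/n^{2/3}) E[X] diverges (above the triangle threshold p ~ 1/n).


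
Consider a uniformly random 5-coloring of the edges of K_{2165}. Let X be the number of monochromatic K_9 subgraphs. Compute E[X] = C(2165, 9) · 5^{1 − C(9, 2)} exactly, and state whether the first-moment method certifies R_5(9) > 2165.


E[X] = C(2165, 9) · 5^{1 − 36} = 2832220612024886803272630 · 5^{−35} = 2832220612024886803272630/2910383045673370361328125.
As a reduced fraction: E[X] = 566444122404977360654526/582076609134674072265625 ≈ 0.973.
Is E[X] < 1? YES.
Since E[X] < 1, there exists a 5-coloring of K_{2165} with no monochromatic K_9; hence R_5(9) > 2165.

E[X] = 566444122404977360654526/582076609134674072265625 ≈ 0.973; E[X] < 1, so R_5(9) > 2165.


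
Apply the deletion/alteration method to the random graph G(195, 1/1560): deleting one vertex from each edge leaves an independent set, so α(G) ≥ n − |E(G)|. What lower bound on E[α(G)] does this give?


E[|E(G)|] = C(195, 2)·p = 18915 · (1/1560) = 97/8.
E[α(G)] ≥ n − E[|E(G)|] = 195 − 97/8 = 1463/8.
Numerically: ≈ 182.8750.
(This is only a lower bound; the true E[α(G)] may be larger.)

E[α(G)] ≥ 1463/8 ≈ 182.8750.


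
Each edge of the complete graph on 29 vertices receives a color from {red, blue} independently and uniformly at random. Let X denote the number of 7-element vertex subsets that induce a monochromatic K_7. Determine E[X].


Let X = Σ_S X_S over the C(29, 7) = 1560780 subsets S of size 7, where X_S = 1 if the K_7 on S is monochromatic.
For a fixed S, the K_7 on S has C(7, 2) = 21 edges. P[all 21 edges red] = (1/2)^21, and likewise for blue, so P[monochromatic] = 2·(1/2)^21 = 2^{1 − 21} = 1/1048576.
By linearity: E[X] = C(29, 7) · 2^{1 − 21} = 1560780 · 1/1048576 = 390195/262144.
Numerically: E[X] ≈ 1.4885.

E[X] = C(29,7)·2^(1−C(7,2)) = 390195/262144 ≈ 1.4885.


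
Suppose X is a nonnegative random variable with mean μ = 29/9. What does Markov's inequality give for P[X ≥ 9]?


μ = E[X] = 29/9, a = 9.
Markov: P[X ≥ 9] ≤ μ/a = (29/9)/9 = 29/81.
Numerically: ≈ 0.358025.
(Since a = 9 > μ = 3.222222, the bound 29/81 is < 1 and informative.)

P[X ≥ 9] ≤ 29/81 ≈ 0.358025.


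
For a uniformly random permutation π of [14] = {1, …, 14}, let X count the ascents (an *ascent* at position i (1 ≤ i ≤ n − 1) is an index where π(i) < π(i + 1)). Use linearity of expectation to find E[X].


Write X = Σ X_I over i = 1, …, 13, with X_I the indicator of one ascent.
There are 13 indicators.
For each fixed i, the pair (π(i), π(i+1)) is a uniformly random ordered pair of distinct values from {1, …, 14}; by symmetry P[π(i) < π(i+1)] = 1/2.
By linearity: E[X] = 13 · (1/2) = (14 − 1) · (1/2) = 13/2 ≈ 6.50000.

E[X] = 13/2 = 6.50000.


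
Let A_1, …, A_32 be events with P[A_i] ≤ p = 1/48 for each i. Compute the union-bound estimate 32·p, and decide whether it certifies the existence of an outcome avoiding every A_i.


Union bound: P[∪_{i=1}^{32} A_i] ≤ Σ_i P[A_i] ≤ 32·p = 32·(1/48) = 2/3.
Numerically: 2/3 ≈ 0.666667.
Is 2/3 < 1? YES.
Since P[∪ A_i] ≤ 2/3 < 1, the complement has P[∩ A_i^c] ≥ 1 − 2/3 = 1/3 > 0, so some outcome avoids every A_i.

32·p = 2/3 ≈ 0.666667; existence CERTIFIED by the union bound.


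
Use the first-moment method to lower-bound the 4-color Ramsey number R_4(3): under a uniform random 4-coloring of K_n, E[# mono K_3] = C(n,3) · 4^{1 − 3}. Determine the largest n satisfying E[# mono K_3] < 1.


We need C(n, 3) · 4^{1 − 3} < 1, i.e. C(n, 3) < 4^{3 − 1} = 16.
Check values of n near the boundary:
  n = 3: C(3, 3) = 1; 1 < 16? YES
  n = 4: C(4, 3) = 4; 4 < 16? YES
  n = 5: C(5, 3) = 10; 10 < 16? YES
  n = 6: C(6, 3) = 20; 20 < 16? NO
The largest n with C(n, 3) < 16 is n = 5 (where E[X] = 5/8 ≈ 0.6250). Hence R_4(3) > 5, i.e. R_4(3) ≥ 6.

Largest n = 5; hence R_4(3) > 5.


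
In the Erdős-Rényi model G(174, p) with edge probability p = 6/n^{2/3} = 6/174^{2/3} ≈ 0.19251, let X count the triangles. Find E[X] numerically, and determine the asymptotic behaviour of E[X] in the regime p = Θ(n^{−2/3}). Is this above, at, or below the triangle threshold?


Number of potential triangles: C(174, 3) = 862924.
Each occurs with probability p³ ≈ (0.19251)³ ≈ 7.1343639e-03.
By linearity: E[X] = C(174, 3)·p³ ≈ 862924 · 7.1343639e-03 ≈ 6156.41379.
Since α = 2/3 < 1, p = c/n^{2/3} ≫ 1/n is above the triangle threshold p ~ 1/n. Asymptotically E[X] ~ (c³/6)·n^{3(1−α)} = (6³/6)·n^{1} → ∞; triangles are abundant w.h.p.

E[X] ≈ 6156.41379; in regime p = Θ(1/n^{2/3}) E[X] diverges (above the triangle threshold p ~ 1/n).


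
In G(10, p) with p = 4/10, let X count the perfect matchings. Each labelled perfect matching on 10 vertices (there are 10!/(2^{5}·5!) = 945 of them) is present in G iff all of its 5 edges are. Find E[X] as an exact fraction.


K_10 has 10!/(2^{5}·5!) = 945 labelled perfect matchings.
For each such perfect matching H, let X_H = 1 if all 5 edges of H are present in G. Then P[X_H = 1] = p^{5} = (2/5)^{5} = 32/3125.
By linearity: E[X] = Σ_H E[X_H] = 945 · p^{5} = 945 · 32/3125 = 6048/625.
Numerically: E[X] ≈ 9.6768.

E[X] = 945 · (2/5)^{5} = 6048/625 ≈ 9.6768.


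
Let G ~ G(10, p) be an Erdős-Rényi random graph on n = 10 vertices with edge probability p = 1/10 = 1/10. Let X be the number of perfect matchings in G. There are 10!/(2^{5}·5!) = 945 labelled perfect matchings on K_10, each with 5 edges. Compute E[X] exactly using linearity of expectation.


K_10 has 10!/(2^{5}·5!) = 945 labelled perfect matchings.
For each such perfect matching H, let X_H = 1 if all 5 edges of H are present in G. Then P[X_H = 1] = p^{5} = (1/10)^{5} = 1/100000.
Summing the indicators: E[X] = Σ_H E[X_H] = 945 · p^{5} = 945 · 1/100000 = 189/20000.
Numerically: E[X] ≈ 0.00945.

E[X] = 945 · (1/10)^{5} = 189/20000 ≈ 0.00945.


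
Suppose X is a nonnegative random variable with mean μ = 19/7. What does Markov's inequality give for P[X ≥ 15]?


μ = E[X] = 19/7, a = 15.
Markov: P[X ≥ 15] ≤ μ/a = (19/7)/15 = 19/105.
Numerically: ≈ 0.18095.
(Since a = 15 > μ = 2.71429, the bound 19/105 is < 1 and informative.)

P[X ≥ 15] ≤ 19/105 ≈ 0.18095.


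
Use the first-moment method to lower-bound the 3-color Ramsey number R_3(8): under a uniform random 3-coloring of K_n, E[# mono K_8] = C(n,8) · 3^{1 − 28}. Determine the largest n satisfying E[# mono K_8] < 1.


We need C(n, 8) · 3^{1 − 28} < 1, i.e. C(n, 8) < 3^{28 − 1} = 7625597484987.
Check values of n near the boundary:
  n = 150: C(150, 8) = 5257211409450; 5257211409450 < 7625597484987? YES
  n = 151: C(151, 8) = 5551321138650; 5551321138650 < 7625597484987? YES
  n = 152: C(152, 8) = 5859727868575; 5859727868575 < 7625597484987? YES
  n = 153: C(153, 8) = 6183023199255; 6183023199255 < 7625597484987? YES
  n = 154: C(154, 8) = 6521818990995; 6521818990995 < 7625597484987? YES
  n = 155: C(155, 8) = 6876747915675; 6876747915675 < 7625597484987? YES
  n = 156: C(156, 8) = 7248464019225; 7248464019225 < 7625597484987? YES
  n = 157: C(157, 8) = 7637643295425; 7637643295425 < 7625597484987? NO
  n = 158: C(158, 8) = 8044984271181; 8044984271181 < 7625597484987? NO
  n = 159: C(159, 8) = 8471208603429; 8471208603429 < 7625597484987? NO
The largest n with C(n, 8) < 7625597484987 is n = 156 (where E[X] = 805384891025/847288609443 ≈ 0.951). Hence R_3(8) > 156, i.e. R_3(8) ≥ 157.

Largest n = 156; hence R_3(8) > 156.


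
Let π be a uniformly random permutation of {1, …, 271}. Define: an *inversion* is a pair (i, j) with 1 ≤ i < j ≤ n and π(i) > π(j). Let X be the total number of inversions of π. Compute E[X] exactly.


Write X = Σ X_I over the C(271, 2) = 36585 pairs i < j, with X_I the indicator of one inversion.
There are 36585 indicators.
For each fixed pair i < j, the values π(i) and π(j) are two distinct elements of {1, …, 271} in uniformly random order; by symmetry P[π(i) > π(j)] = 1/2.
By linearity: E[X] = 36585 · (1/2) = C(271, 2) · (1/2) = 36585/2 = 36585/2 ≈ 18292.50000.

E[X] = 36585/2 = 18292.50000.


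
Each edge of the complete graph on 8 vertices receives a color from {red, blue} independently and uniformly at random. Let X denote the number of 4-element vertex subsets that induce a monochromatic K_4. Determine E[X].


Let X = Σ_S X_S over the C(8, 4) = 70 subsets S of size 4, where X_S = 1 if the K_4 on S is monochromatic.
For a fixed S, the K_4 on S has C(4, 2) = 6 edges. P[all 6 edges red] = (1/2)^6, and likewise for blue, so P[monochromatic] = 2·(1/2)^6 = 2^{1 − 6} = 1/32.
By linearity of expectation: E[X] = C(8, 4) · 2^{1 − 6} = 70 · 1/32 = 35/16.
Numerically: E[X] ≈ 2.187500.

E[X] = C(8,4)·2^(1−C(4,2)) = 35/16 ≈ 2.187500.


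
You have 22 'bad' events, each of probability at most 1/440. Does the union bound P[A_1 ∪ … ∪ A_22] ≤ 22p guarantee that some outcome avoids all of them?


Union bound: P[∪_{i=1}^{22} A_i] ≤ Σ_i P[A_i] ≤ 22·p = 22·(1/440) = 1/20.
Numerically: 1/20 ≈ 0.050000.
Is 1/20 < 1? YES.
Since P[∪ A_i] ≤ 1/20 < 1, the complement has P[∩ A_i^c] ≥ 1 − 1/20 = 19/20 > 0, so some outcome avoids every A_i.

22·p = 1/20 ≈ 0.050000; existence CERTIFIED by the union bound.


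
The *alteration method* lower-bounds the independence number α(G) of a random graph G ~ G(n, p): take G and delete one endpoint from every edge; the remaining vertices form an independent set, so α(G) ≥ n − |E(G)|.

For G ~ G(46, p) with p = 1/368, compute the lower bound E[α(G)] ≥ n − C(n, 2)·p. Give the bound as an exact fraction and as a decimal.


E[|E(G)|] = C(46, 2)·p = 1035 · (1/368) = 45/16.
E[α(G)] ≥ n − E[|E(G)|] = 46 − 45/16 = 691/16.
Numerically: ≈ 43.1875.
(This is only a lower bound; the true E[α(G)] may be larger.)

E[α(G)] ≥ 691/16 ≈ 43.1875.


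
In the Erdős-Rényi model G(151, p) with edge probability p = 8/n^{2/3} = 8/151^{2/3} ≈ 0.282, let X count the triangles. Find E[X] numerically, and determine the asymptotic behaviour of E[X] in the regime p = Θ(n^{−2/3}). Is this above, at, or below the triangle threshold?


Number of potential triangles: C(151, 3) = 562475.
Each occurs with probability p³ ≈ (0.282)³ ≈ 2.24552e-02.
By linearity: E[X] = C(151, 3)·p³ ≈ 562475 · 2.24552e-02 ≈ 12630.464.
Since α = 2/3 < 1, p = c/n^{2/3} ≫ 1/n is above the triangle threshold p ~ 1/n. Asymptotically E[X] ~ (c³/6)·n^{3(1−α)} = (8³/6)·n^{1} → ∞; triangles are abundant w.h.p.

E[X] ≈ 12630.464; in regime p = Θ(1/n^{2/3}) E[X] diverges (above the triangle threshold p ~ 1/n).


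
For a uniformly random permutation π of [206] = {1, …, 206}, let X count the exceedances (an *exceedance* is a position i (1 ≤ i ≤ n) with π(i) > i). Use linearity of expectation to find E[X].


Write X = Σ_{i=1}^{206} X_i, where X_i = 1_{π(i) > i}.
For each fixed i, π(i) is uniform over {1, …, 206} (marginal of a uniform permutation), so P[π(i) > i] = (n − i)/n. Summing: Σ_{i=1}^{206} (n − i)/n = (0 + 1 + … + 205)/206 = 206(206 − 1)/(2·206) = (206 − 1)/2.
Hence E[X] = Σ_{i=1}^{206} (206 − i)/206 = 205/2 ≈ 102.500.

E[X] = 205/2 = 102.500.


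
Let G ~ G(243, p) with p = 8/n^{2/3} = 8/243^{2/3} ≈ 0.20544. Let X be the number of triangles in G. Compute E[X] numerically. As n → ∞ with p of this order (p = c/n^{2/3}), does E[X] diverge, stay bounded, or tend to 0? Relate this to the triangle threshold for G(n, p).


Number of potential triangles: C(243, 3) = 2362041.
Each occurs with probability p³ ≈ (0.20544)³ ≈ 8.67076496e-03.
By linearity: E[X] = C(243, 3)·p³ ≈ 2362041 · 8.67076496e-03 ≈ 20480.702332.
Since α = 2/3 < 1, p = c/n^{2/3} ≫ 1/n is above the triangle threshold p ~ 1/n. Asymptotically E[X] ~ (c³/6)·n^{3(1−α)} = (8³/6)·n^{1} → ∞; triangles are abundant w.h.p.

E[X] ≈ 20480.702332; in regime p = Θ(1/n^{2/3}) E[X] diverges (above the triangle threshold p ~ 1/n).


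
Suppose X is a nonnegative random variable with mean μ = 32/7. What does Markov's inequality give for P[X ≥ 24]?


μ = E[X] = 32/7, a = 24.
Markov: P[X ≥ 24] ≤ μ/a = (32/7)/24 = 4/21.
Numerically: ≈ 0.19048.
(Since a = 24 > μ = 4.57143, the bound 4/21 is < 1 and informative.)

P[X ≥ 24] ≤ 4/21 ≈ 0.19048.


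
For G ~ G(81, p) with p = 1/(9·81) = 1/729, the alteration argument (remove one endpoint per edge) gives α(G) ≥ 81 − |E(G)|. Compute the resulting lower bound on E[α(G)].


E[|E(G)|] = C(81, 2)·p = 3240 · (1/729) = 40/9.
E[α(G)] ≥ n − E[|E(G)|] = 81 − 40/9 = 689/9.
Numerically: ≈ 76.5556.
(This is only a lower bound; the true E[α(G)] may be larger.)

E[α(G)] ≥ 689/9 ≈ 76.5556.
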